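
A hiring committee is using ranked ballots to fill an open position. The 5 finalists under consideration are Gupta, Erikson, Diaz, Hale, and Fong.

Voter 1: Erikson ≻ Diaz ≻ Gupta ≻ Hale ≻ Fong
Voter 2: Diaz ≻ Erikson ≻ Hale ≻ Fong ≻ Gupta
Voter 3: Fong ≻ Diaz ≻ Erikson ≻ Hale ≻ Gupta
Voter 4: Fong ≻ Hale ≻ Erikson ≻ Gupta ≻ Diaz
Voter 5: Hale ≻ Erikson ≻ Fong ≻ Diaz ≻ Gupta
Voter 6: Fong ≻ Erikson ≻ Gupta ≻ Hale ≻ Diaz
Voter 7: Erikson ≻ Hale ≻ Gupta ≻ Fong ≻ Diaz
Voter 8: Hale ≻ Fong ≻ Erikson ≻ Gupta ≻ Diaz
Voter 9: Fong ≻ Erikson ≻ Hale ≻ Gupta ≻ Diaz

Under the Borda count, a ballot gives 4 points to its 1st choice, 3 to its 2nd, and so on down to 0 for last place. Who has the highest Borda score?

Erikson

Borda scores:
  Gupta: 2 + 0 + 0 + 1 + 0 + 2 + 2 + 1 + 1 = 9
  Erikson: 4 + 3 + 2 + 2 + 3 + 3 + 4 + 2 + 3 = 26
  Diaz: 3 + 4 + 3 + 0 + 1 + 0 + 0 + 0 + 0 = 11
  Hale: 1 + 2 + 1 + 3 + 4 + 1 + 3 + 4 + 2 = 21
  Fong: 0 + 1 + 4 + 4 + 2 + 4 + 1 + 3 + 4 = 23
Erikson has the highest total.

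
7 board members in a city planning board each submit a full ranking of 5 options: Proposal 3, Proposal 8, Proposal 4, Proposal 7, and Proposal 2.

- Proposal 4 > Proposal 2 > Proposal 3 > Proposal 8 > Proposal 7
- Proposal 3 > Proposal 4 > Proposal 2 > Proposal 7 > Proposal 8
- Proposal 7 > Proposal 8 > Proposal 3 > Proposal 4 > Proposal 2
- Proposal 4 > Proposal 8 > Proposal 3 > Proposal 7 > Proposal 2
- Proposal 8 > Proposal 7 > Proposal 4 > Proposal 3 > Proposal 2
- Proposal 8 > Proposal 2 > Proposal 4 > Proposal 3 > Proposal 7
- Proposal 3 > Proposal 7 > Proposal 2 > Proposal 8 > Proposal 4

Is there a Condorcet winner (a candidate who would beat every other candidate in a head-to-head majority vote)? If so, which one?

Head-to-head results (7 voters total):
Proposal 3 vs Proposal 8: Proposal 8 wins 4–3.
Proposal 3 vs Proposal 4: Proposal 4 wins 4–3.
Proposal 3 vs Proposal 7: Proposal 3 wins 5–2.
Proposal 3 vs Proposal 2: Proposal 3 wins 5–2.
Proposal 8 vs Proposal 4: Proposal 8 wins 4–3.
Proposal 8 vs Proposal 7: Proposal 8 wins 4–3.
Proposal 8 vs Proposal 2: Proposal 8 wins 4–3.
Proposal 4 vs Proposal 7: Proposal 4 wins 4–3.
Proposal 4 vs Proposal 2: Proposal 4 wins 5–2.
Proposal 7 vs Proposal 2: Proposal 7 wins 4–3.
Proposal 8 beats each rival — Proposal 3 (4–3), Proposal 4 (4–3), Proposal 7 (4–3), Proposal 2 (4–3) — so Proposal 8 is the Condorcet winner.

Proposal 8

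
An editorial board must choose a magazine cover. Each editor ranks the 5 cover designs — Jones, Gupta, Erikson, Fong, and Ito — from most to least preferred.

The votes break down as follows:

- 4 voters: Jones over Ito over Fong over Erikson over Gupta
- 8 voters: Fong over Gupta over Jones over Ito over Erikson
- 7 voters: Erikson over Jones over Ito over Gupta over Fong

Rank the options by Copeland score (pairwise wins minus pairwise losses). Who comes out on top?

Pairwise results:
  Jones vs Gupta: Jones wins 11–8.
  Jones vs Erikson: Jones wins 12–7.
  Jones vs Fong: Jones wins 11–8.
  Jones vs Ito: Jones wins 19–0.
  Gupta vs Erikson: Erikson wins 11–8.
  Gupta vs Fong: Fong wins 12–7.
  Gupta vs Ito: Ito wins 11–8.
  Erikson vs Fong: Fong wins 12–7.
  Erikson vs Ito: Ito wins 12–7.
  Fong vs Ito: Ito wins 11–8.
Copeland scores (wins − losses):
  Jones: 4 − 0 = 4
  Gupta: 0 − 4 = -4
  Erikson: 1 − 3 = -2
  Fong: 2 − 2 = 0
  Ito: 3 − 1 = 2
Jones has the best Copeland score.

Jones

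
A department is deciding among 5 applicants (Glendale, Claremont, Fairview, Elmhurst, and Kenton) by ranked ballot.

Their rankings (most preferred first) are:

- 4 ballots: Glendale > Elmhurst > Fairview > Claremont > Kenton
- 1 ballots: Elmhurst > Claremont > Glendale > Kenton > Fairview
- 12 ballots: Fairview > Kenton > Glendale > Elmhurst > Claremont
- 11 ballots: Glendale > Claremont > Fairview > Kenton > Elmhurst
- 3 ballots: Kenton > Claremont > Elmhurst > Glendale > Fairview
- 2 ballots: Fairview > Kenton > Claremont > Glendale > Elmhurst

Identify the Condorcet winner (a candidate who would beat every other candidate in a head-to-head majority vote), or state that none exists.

None — there is no Condorcet winner

Head-to-head results (33 voters total):
Glendale vs Claremont: Glendale wins 27–6.
Glendale vs Fairview: Glendale wins 19–14.
Glendale vs Elmhurst: Glendale wins 29–4.
Glendale vs Kenton: Kenton wins 17–16.
Claremont vs Fairview: Fairview wins 18–15.
Claremont vs Elmhurst: Elmhurst wins 17–16.
Claremont vs Kenton: Kenton wins 17–16.
Fairview vs Elmhurst: Fairview wins 25–8.
Fairview vs Kenton: Fairview wins 29–4.
Elmhurst vs Kenton: Kenton wins 28–5.
No candidate beats all others: Glendale beats Fairview beats Kenton beats Glendale, a majority cycle.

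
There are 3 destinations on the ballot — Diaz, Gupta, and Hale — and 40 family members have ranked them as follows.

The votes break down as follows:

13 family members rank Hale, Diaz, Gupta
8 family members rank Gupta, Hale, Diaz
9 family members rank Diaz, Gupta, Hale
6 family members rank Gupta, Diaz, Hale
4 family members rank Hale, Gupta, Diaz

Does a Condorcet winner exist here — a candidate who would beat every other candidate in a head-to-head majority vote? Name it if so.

There is no Condorcet winner

Head-to-head results (40 voters total):
Diaz vs Gupta: Diaz wins 22–18.
Diaz vs Hale: Hale wins 25–15.
Gupta vs Hale: Gupta wins 23–17.
No candidate beats all others: Diaz beats Gupta beats Hale beats Diaz, a majority cycle.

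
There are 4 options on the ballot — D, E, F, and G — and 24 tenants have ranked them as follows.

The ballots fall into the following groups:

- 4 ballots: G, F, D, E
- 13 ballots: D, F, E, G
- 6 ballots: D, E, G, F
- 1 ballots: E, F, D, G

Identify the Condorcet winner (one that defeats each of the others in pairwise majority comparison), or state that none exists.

D

Head-to-head results (24 voters total):
D vs E: D wins 23–1.
D vs F: D wins 19–5.
D vs G: D wins 20–4.
E vs F: F wins 17–7.
E vs G: E wins 20–4.
F vs G: F wins 14–10.
D beats each rival — E (23–1), F (19–5), G (20–4) — so D is the Condorcet winner.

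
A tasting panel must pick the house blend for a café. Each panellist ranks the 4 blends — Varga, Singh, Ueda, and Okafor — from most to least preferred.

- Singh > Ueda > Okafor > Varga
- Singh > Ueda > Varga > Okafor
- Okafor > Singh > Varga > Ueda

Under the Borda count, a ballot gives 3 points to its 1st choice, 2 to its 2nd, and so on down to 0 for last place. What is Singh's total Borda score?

8

Borda scores:
  Varga: 0 + 1 + 1 = 2
  Singh: 3 + 3 + 2 = 8
  Ueda: 2 + 2 + 0 = 4
  Okafor: 1 + 0 + 3 = 4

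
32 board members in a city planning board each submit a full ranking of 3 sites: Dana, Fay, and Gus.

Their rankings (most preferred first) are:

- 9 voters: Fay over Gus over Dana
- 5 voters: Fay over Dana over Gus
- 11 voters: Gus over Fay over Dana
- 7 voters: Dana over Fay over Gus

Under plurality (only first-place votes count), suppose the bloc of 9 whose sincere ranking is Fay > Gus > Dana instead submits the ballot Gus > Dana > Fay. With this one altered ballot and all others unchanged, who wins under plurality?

First-place totals with the altered ballot: Dana 7, Fay 5, Gus 20.
The switch changes the winner from Fay to Gus.

Gus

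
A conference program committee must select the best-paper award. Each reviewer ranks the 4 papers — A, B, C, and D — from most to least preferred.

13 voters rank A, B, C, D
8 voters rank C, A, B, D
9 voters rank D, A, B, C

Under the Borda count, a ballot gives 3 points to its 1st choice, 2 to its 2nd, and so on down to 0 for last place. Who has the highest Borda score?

A

Borda scores:
  A: 13·3 + 8·2 + 9·2 = 73
  B: 13·2 + 8·1 + 9·1 = 43
  C: 13·1 + 8·3 + 9·0 = 37
  D: 13·0 + 8·0 + 9·3 = 27
A has the highest total.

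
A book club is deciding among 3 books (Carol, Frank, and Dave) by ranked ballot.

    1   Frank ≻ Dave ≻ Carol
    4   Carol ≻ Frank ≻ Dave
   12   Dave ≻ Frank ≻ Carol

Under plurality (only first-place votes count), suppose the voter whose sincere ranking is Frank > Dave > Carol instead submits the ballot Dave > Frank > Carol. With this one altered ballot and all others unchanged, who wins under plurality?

First-place totals with the altered ballot: Carol 4, Frank 0, Dave 13.
The winner is unchanged: still Dave.

Dave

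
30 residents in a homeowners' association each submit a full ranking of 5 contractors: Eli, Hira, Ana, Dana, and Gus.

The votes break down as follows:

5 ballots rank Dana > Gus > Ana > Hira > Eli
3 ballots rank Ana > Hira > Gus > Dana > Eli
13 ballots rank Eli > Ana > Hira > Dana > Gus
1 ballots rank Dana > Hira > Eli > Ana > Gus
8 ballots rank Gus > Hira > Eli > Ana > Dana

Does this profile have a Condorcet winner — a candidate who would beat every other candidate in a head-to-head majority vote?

Head-to-head results (30 voters total):
Eli vs Hira: Hira wins 17–13.
Eli vs Ana: Eli wins 22–8.
Eli vs Dana: Eli wins 21–9.
Eli vs Gus: Gus wins 16–14.
Hira vs Ana: Ana wins 21–9.
Hira vs Dana: Hira wins 24–6.
Hira vs Gus: Hira wins 17–13.
Ana vs Dana: Ana wins 24–6.
Ana vs Gus: Ana wins 17–13.
Dana vs Gus: Dana wins 19–11.
No candidate beats all others: Eli beats Ana beats Hira beats Eli, a majority cycle.

No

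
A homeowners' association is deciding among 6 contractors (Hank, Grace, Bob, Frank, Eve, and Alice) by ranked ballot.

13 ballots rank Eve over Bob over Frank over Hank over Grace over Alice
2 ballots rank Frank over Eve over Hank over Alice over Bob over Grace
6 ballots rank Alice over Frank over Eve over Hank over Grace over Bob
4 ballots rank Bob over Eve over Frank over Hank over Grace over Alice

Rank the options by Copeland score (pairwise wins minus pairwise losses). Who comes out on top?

Eve

Pairwise results:
  Hank vs Grace: Hank wins 25–0.
  Hank vs Bob: Bob wins 17–8.
  Hank vs Frank: Frank wins 25–0.
  Hank vs Eve: Eve wins 25–0.
  Hank vs Alice: Hank wins 19–6.
  Grace vs Bob: Bob wins 19–6.
  Grace vs Frank: Frank wins 25–0.
  Grace vs Eve: Eve wins 25–0.
  Grace vs Alice: Grace wins 17–8.
  Bob vs Frank: Bob wins 17–8.
  Bob vs Eve: Eve wins 21–4.
  Bob vs Alice: Bob wins 17–8.
  Frank vs Eve: Eve wins 17–8.
  Frank vs Alice: Frank wins 19–6.
  Eve vs Alice: Eve wins 19–6.
Copeland scores (wins − losses):
  Hank: 2 − 3 = -1
  Grace: 1 − 4 = -3
  Bob: 4 − 1 = 3
  Frank: 3 − 2 = 1
  Eve: 5 − 0 = 5
  Alice: 0 − 5 = -5
Eve has the best Copeland score.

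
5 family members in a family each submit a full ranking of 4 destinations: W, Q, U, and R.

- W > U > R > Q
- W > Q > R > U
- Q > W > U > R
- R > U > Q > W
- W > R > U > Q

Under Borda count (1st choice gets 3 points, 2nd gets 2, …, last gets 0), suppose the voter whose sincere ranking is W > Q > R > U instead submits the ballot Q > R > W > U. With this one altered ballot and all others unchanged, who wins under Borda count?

Borda totals with the altered ballot: W 9, Q 7, U 6, R 8.
The winner is unchanged: still W.

W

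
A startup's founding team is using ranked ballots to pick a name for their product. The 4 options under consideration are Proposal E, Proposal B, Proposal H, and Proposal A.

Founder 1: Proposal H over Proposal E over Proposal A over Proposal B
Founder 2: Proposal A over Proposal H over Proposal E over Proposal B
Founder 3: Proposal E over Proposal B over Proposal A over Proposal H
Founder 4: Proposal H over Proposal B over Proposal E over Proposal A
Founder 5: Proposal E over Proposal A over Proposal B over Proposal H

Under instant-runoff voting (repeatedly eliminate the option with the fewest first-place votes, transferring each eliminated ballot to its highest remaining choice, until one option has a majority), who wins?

Proposal H

Round 1: Proposal E 2, Proposal H 2, Proposal A 1, Proposal B 0. Proposal B has the fewest and is eliminated.
Round 2: Proposal E 2, Proposal H 2, Proposal A 1. Proposal A has the fewest and is eliminated.
Round 3: Proposal H 3, Proposal E 2. Proposal H has a majority.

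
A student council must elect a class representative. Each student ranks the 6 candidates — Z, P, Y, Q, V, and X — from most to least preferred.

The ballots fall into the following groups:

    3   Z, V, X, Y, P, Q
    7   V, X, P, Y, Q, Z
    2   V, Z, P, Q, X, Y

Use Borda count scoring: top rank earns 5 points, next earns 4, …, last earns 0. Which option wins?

V

Borda scores:
  Z: 3·5 + 7·0 + 2·4 = 23
  P: 3·1 + 7·3 + 2·3 = 30
  Y: 3·2 + 7·2 + 2·0 = 20
  Q: 3·0 + 7·1 + 2·2 = 11
  V: 3·4 + 7·5 + 2·5 = 57
  X: 3·3 + 7·4 + 2·1 = 39
V has the highest total.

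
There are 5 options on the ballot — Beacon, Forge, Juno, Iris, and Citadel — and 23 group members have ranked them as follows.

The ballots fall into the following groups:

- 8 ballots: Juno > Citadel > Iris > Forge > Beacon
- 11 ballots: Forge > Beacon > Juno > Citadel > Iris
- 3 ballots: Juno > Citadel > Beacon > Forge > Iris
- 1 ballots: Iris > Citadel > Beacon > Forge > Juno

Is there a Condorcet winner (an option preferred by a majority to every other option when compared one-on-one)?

Head-to-head results (23 voters total):
Beacon vs Forge: Forge wins 19–4.
Beacon vs Juno: Beacon wins 12–11.
Beacon vs Iris: Beacon wins 14–9.
Beacon vs Citadel: Citadel wins 12–11.
Forge vs Juno: Forge wins 12–11.
Forge vs Iris: Forge wins 14–9.
Forge vs Citadel: Citadel wins 12–11.
Juno vs Iris: Juno wins 22–1.
Juno vs Citadel: Juno wins 22–1.
Iris vs Citadel: Citadel wins 22–1.
No candidate beats all others: Beacon beats Juno beats Citadel beats Beacon, a majority cycle.

No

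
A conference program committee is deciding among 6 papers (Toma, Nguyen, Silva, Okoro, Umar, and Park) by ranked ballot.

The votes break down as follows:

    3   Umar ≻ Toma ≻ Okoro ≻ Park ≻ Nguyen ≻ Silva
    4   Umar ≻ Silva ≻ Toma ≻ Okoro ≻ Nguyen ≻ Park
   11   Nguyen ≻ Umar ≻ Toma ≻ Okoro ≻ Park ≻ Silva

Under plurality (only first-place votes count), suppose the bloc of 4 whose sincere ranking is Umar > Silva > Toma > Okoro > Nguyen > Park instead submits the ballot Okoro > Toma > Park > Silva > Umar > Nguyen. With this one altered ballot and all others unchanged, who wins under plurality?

First-place totals with the altered ballot: Toma 0, Nguyen 11, Silva 0, Okoro 4, Umar 3, Park 0.
The winner is unchanged: still Nguyen.

Nguyen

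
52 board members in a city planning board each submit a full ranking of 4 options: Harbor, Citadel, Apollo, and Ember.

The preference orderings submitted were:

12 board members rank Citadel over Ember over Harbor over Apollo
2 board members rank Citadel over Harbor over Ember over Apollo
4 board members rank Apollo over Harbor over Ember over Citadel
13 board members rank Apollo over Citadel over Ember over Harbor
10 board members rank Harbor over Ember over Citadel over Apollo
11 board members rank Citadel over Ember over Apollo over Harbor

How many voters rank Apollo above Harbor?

28

Ballots ranking Apollo above Harbor: 4+13+11 = 28.
Ballots ranking Harbor above Apollo: 12+2+10 = 24.
So 28 of 52 voters prefer Apollo to Harbor.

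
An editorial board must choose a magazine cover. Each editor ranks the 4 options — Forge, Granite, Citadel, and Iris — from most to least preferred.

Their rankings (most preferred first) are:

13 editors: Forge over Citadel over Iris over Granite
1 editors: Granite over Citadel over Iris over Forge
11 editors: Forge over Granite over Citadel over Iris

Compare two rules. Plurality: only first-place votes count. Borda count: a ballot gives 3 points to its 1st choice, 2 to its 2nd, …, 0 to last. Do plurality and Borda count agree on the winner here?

Plurality first-place counts: Forge 24, Granite 1, Citadel 0, Iris 0 → Forge.
Borda totals: Forge 72, Granite 25, Citadel 39, Iris 14 → Forge.
The two rules agree on Forge.

Yes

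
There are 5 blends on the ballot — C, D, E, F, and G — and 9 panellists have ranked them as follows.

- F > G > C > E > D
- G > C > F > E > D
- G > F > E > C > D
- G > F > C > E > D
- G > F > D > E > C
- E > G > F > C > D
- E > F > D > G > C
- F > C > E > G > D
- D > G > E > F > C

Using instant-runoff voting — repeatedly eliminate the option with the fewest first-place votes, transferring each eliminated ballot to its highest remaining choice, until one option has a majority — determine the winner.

G

Round 1: G 4, E 2, F 2, D 1, C 0. C has the fewest and is eliminated.
Round 2: G 4, E 2, F 2, D 1. D has the fewest and is eliminated.
Round 3: G 5, E 2, F 2. G has a majority.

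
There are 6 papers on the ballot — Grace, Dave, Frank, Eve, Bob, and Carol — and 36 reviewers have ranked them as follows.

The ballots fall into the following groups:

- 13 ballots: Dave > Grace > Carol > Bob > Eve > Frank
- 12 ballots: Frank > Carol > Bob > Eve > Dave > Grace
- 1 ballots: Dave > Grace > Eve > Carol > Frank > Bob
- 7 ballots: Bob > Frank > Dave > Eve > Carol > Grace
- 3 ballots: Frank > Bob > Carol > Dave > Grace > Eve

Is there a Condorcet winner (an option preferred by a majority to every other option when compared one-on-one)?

No

Head-to-head results (36 voters total):
Grace vs Dave: Dave wins 36–0.
Grace vs Frank: Frank wins 22–14.
Grace vs Eve: Eve wins 19–17.
Grace vs Bob: Bob wins 22–14.
Grace vs Carol: Carol wins 22–14.
Dave vs Frank: Frank wins 22–14.
Dave vs Eve: Dave wins 24–12.
Dave vs Bob: Bob wins 22–14.
Dave vs Carol: Dave wins 21–15.
Frank vs Eve: Frank wins 22–14.
Frank vs Bob: Bob wins 20–16.
Frank vs Carol: Frank wins 22–14.
Eve vs Bob: Bob wins 35–1.
Eve vs Carol: Carol wins 28–8.
Bob vs Carol: Carol wins 26–10.
No candidate beats all others: Dave beats Carol beats Bob beats Dave, a majority cycle.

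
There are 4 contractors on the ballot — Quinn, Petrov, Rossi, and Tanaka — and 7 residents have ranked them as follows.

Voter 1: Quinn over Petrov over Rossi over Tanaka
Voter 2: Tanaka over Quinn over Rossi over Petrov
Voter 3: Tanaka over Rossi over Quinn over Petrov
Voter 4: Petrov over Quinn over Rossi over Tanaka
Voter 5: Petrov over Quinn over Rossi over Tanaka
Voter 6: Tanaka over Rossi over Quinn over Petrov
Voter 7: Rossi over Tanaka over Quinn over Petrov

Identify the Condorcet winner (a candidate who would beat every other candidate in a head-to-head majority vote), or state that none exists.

Head-to-head results (7 voters total):
Quinn vs Petrov: Quinn wins 5–2.
Quinn vs Rossi: Quinn wins 4–3.
Quinn vs Tanaka: Tanaka wins 4–3.
Petrov vs Rossi: Rossi wins 4–3.
Petrov vs Tanaka: Tanaka wins 4–3.
Rossi vs Tanaka: Rossi wins 4–3.
No candidate beats all others: Quinn beats Rossi beats Tanaka beats Quinn, a majority cycle.

No Condorcet winner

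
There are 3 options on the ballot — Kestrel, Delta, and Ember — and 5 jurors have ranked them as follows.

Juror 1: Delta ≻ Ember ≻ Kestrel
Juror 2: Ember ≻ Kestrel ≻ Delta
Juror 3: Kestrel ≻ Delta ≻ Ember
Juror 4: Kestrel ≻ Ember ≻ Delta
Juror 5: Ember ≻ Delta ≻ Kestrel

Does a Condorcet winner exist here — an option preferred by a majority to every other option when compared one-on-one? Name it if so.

Head-to-head results (5 voters total):
Kestrel vs Delta: Kestrel wins 3–2.
Kestrel vs Ember: Ember wins 3–2.
Delta vs Ember: Ember wins 3–2.
Ember beats each rival — Kestrel (3–2), Delta (3–2) — so Ember is the Condorcet winner.

Ember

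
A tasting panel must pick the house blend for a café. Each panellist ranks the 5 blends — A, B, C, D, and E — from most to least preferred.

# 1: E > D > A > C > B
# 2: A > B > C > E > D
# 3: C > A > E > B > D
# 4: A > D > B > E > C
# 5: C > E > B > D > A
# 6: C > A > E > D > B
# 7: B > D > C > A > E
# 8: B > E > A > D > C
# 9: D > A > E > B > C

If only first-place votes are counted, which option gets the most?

First-place vote totals:
  A: 2
  B: 2
  C: 3
  D: 1
  E: 1
C has the most first-place votes.

C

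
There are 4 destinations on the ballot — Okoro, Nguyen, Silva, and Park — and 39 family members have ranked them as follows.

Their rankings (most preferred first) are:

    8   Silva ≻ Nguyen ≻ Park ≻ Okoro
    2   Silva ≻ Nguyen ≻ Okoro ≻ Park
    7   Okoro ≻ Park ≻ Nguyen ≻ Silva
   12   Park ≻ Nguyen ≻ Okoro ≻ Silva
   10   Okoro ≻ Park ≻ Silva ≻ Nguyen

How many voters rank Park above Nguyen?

Ballots ranking Park above Nguyen: 7+12+10 = 29.
Ballots ranking Nguyen above Park: 8+2 = 10.
So 29 of 39 voters prefer Park to Nguyen.

29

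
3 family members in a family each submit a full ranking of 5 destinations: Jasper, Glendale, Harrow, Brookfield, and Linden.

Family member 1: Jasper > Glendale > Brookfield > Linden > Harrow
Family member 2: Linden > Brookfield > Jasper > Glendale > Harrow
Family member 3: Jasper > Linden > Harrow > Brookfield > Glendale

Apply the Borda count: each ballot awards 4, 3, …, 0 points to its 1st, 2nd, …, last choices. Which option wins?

Borda scores:
  Jasper: 4 + 2 + 4 = 10
  Glendale: 3 + 1 + 0 = 4
  Harrow: 0 + 0 + 2 = 2
  Brookfield: 2 + 3 + 1 = 6
  Linden: 1 + 4 + 3 = 8
Jasper has the highest total.

Jasper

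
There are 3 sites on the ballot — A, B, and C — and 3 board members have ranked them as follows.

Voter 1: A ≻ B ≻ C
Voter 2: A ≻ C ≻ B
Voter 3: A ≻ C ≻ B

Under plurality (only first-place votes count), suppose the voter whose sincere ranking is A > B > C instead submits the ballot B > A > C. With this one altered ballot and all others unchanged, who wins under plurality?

First-place totals with the altered ballot: A 2, B 1, C 0.
The winner is unchanged: still A.

A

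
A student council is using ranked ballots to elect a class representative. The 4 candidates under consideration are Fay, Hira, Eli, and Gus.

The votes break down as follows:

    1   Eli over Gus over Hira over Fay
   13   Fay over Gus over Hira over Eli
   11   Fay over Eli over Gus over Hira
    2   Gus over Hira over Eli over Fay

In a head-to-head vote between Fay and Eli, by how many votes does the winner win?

21

Ballots ranking Fay above Eli: 13+11 = 24.
Ballots ranking Eli above Fay: 1+2 = 3.
Fay wins 24–3, a margin of 21.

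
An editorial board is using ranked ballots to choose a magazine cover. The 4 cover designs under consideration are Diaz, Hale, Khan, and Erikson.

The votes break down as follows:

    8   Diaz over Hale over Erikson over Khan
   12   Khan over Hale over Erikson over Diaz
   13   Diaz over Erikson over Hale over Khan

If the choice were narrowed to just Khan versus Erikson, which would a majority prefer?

Erikson

Ballots ranking Khan above Erikson: 12.
Ballots ranking Erikson above Khan: 8+13 = 21.
Erikson wins the head-to-head, 21–12.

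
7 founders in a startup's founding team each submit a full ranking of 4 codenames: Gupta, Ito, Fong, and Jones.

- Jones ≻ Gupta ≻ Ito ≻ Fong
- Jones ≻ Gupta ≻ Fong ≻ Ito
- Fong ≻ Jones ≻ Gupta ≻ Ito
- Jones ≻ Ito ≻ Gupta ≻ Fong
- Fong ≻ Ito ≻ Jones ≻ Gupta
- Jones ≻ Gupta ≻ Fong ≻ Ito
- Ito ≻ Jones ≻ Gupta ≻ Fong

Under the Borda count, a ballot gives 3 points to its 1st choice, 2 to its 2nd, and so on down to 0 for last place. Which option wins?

Jones

Borda scores:
  Gupta: 2 + 2 + 1 + 1 + 0 + 2 + 1 = 9
  Ito: 1 + 0 + 0 + 2 + 2 + 0 + 3 = 8
  Fong: 0 + 1 + 3 + 0 + 3 + 1 + 0 = 8
  Jones: 3 + 3 + 2 + 3 + 1 + 3 + 2 = 17
Jones has the highest total.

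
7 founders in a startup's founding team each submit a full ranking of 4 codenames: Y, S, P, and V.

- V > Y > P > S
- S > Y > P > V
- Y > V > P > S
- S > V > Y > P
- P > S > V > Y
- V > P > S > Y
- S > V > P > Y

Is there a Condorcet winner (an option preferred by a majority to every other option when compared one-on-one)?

No

Head-to-head results (7 voters total):
Y vs S: S wins 5–2.
Y vs P: Y wins 4–3.
Y vs V: V wins 5–2.
S vs P: P wins 4–3.
S vs V: S wins 4–3.
P vs V: V wins 5–2.
No candidate beats all others: Y beats P beats S beats Y, a majority cycle.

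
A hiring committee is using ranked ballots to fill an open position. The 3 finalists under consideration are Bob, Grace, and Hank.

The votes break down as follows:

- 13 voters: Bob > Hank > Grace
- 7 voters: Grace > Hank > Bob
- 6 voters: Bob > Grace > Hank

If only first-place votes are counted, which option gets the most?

First-place vote totals:
  Bob: 19
  Grace: 7
  Hank: 0
Bob has the most first-place votes.

Bob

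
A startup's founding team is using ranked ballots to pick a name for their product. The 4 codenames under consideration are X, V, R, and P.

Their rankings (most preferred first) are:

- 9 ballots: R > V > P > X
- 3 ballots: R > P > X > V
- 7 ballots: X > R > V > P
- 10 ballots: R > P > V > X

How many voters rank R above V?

Ballots ranking R above V: 9+3+7+10 = 29.
Ballots ranking V above R: 0.
So 29 of 29 voters prefer R to V.

29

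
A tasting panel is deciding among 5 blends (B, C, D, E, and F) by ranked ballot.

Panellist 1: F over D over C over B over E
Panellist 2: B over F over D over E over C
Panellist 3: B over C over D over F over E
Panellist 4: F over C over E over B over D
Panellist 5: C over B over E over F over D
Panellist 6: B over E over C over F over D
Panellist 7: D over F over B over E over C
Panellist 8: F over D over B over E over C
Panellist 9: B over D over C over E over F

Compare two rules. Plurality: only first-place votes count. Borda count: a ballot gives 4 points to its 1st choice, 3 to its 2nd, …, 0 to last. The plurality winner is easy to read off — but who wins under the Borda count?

Plurality first-place counts: B 4, C 1, D 1, E 0, F 3 → B.
Borda totals: B 25, C 16, D 17, E 11, F 21 → B.

B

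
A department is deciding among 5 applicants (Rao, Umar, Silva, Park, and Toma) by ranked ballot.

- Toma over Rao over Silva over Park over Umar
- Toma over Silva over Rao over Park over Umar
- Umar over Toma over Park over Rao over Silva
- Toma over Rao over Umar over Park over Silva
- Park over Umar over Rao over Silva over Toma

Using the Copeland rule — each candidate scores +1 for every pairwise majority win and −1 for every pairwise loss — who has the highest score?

Pairwise results:
  Rao vs Umar: Rao wins 3–2.
  Rao vs Silva: Rao wins 4–1.
  Rao vs Park: Rao wins 3–2.
  Rao vs Toma: Toma wins 4–1.
  Umar vs Silva: Umar wins 3–2.
  Umar vs Park: Park wins 3–2.
  Umar vs Toma: Toma wins 3–2.
  Silva vs Park: Park wins 3–2.
  Silva vs Toma: Toma wins 4–1.
  Park vs Toma: Toma wins 4–1.
Copeland scores (wins − losses):
  Rao: 3 − 1 = 2
  Umar: 1 − 3 = -2
  Silva: 0 − 4 = -4
  Park: 2 − 2 = 0
  Toma: 4 − 0 = 4
Toma has the best Copeland score.

Toma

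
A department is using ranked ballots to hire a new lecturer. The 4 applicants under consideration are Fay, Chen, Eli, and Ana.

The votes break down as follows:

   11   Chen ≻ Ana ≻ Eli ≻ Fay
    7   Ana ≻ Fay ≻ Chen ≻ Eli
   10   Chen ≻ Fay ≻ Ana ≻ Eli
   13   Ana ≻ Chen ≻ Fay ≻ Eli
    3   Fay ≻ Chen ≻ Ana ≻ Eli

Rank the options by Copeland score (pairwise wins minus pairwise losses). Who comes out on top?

Chen

Pairwise results:
  Fay vs Chen: Chen wins 34–10.
  Fay vs Eli: Fay wins 33–11.
  Fay vs Ana: Ana wins 31–13.
  Chen vs Eli: Chen wins 44–0.
  Chen vs Ana: Chen wins 24–20.
  Eli vs Ana: Ana wins 44–0.
Copeland scores (wins − losses):
  Fay: 1 − 2 = -1
  Chen: 3 − 0 = 3
  Eli: 0 − 3 = -3
  Ana: 2 − 1 = 1
Chen has the best Copeland score.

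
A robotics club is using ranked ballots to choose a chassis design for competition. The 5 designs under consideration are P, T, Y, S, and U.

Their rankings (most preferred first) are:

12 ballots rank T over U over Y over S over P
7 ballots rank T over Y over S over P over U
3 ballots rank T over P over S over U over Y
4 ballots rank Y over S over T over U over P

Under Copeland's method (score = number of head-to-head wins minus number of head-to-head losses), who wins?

Pairwise results:
  P vs T: T wins 26–0.
  P vs Y: Y wins 23–3.
  P vs S: S wins 23–3.
  P vs U: U wins 16–10.
  T vs Y: T wins 22–4.
  T vs S: T wins 22–4.
  T vs U: T wins 26–0.
  Y vs S: Y wins 23–3.
  Y vs U: U wins 15–11.
  S vs U: S wins 14–12.
Copeland scores (wins − losses):
  P: 0 − 4 = -4
  T: 4 − 0 = 4
  Y: 2 − 2 = 0
  S: 2 − 2 = 0
  U: 2 − 2 = 0
T has the best Copeland score.

T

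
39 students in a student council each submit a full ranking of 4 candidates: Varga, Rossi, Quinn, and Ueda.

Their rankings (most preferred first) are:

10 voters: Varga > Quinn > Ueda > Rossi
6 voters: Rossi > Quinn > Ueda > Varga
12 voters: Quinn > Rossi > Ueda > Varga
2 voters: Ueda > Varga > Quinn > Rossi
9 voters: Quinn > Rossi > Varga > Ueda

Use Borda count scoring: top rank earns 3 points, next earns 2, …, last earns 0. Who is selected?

Quinn

Borda scores:
  Varga: 10·3 + 6·0 + 12·0 + 2·2 + 9·1 = 43
  Rossi: 10·0 + 6·3 + 12·2 + 2·0 + 9·2 = 60
  Quinn: 10·2 + 6·2 + 12·3 + 2·1 + 9·3 = 97
  Ueda: 10·1 + 6·1 + 12·1 + 2·3 + 9·0 = 34
Quinn has the highest total.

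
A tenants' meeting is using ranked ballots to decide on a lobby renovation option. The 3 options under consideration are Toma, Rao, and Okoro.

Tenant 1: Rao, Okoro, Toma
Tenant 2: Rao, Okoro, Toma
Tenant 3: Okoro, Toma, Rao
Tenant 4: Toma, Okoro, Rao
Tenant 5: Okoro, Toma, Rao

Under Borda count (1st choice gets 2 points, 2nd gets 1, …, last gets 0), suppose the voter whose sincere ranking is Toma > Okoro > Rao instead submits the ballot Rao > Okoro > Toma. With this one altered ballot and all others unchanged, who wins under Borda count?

Borda totals with the altered ballot: Toma 2, Rao 6, Okoro 7.
The winner is unchanged: still Okoro.

Okoro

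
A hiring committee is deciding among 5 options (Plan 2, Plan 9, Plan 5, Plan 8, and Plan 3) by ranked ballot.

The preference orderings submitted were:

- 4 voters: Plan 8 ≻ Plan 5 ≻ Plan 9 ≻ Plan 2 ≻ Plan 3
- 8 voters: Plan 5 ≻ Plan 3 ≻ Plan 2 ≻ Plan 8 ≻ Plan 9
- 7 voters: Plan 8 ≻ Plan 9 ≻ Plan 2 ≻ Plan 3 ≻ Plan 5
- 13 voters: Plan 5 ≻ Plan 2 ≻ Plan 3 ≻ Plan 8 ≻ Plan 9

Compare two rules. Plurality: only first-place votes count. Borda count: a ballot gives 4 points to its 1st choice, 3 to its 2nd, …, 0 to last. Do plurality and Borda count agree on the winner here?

Yes

Plurality first-place counts: Plan 2 0, Plan 9 0, Plan 5 21, Plan 8 11, Plan 3 0 → Plan 5.
Borda totals: Plan 2 73, Plan 9 29, Plan 5 96, Plan 8 65, Plan 3 57 → Plan 5.
The two rules agree on Plan 5.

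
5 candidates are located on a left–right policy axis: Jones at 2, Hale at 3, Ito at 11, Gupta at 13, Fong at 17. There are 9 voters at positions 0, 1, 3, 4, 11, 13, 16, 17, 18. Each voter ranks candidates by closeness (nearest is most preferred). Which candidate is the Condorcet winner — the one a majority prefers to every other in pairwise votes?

Ito

With single-peaked preferences on a line, the Condorcet winner is the candidate closest to the median voter.
The median voter (position 11) is closest to Ito at 11.
Check: Ito vs Gupta — voters closer to Ito: 5 of 9.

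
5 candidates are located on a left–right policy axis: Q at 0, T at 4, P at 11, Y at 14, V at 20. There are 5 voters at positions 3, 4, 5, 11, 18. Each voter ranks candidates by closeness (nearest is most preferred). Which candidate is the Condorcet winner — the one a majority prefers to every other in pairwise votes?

T

With single-peaked preferences on a line, the Condorcet winner is the candidate closest to the median voter.
The median voter (position 5) is closest to T at 4.
Check: T vs P — voters closer to T: 3 of 5.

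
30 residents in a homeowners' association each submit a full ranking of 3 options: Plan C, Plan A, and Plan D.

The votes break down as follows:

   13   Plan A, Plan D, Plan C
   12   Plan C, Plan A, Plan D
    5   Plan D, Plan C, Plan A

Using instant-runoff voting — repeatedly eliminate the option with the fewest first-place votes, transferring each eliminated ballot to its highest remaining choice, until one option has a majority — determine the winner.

Round 1: Plan A 13, Plan C 12, Plan D 5. Plan D has the fewest and is eliminated.
Round 2: Plan C 17, Plan A 13. Plan C has a majority.

Plan C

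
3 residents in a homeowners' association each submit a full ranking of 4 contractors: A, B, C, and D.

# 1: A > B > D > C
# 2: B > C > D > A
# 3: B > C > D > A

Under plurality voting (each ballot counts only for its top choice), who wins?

B

First-place vote totals:
  A: 1
  B: 2
  C: 0
  D: 0
B has the most first-place votes.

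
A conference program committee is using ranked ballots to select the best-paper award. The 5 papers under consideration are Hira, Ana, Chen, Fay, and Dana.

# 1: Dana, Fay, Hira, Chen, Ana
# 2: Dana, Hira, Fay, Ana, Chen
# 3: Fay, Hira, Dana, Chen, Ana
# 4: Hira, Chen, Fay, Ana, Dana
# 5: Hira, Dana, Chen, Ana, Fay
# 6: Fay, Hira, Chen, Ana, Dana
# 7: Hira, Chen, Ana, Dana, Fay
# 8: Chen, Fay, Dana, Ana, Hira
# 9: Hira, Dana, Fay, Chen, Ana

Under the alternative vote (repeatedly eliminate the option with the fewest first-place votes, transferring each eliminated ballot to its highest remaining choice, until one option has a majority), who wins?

Hira

Round 1: Hira 4, Fay 2, Dana 2, Chen 1, Ana 0. Ana has the fewest and is eliminated.
Round 2: Hira 4, Fay 2, Dana 2, Chen 1. Chen has the fewest and is eliminated.
Round 3: Hira 4, Fay 3, Dana 2. Dana has the fewest and is eliminated.
Round 4: Hira 5, Fay 4. Hira has a majority.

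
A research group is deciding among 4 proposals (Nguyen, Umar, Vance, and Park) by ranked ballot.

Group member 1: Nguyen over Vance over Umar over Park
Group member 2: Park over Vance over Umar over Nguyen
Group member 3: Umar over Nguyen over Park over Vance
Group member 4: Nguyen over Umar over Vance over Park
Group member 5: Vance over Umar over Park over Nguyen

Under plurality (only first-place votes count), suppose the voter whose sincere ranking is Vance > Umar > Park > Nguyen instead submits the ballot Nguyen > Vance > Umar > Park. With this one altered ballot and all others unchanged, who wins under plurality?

First-place totals with the altered ballot: Nguyen 3, Umar 1, Vance 0, Park 1.
The winner is unchanged: still Nguyen.

Nguyen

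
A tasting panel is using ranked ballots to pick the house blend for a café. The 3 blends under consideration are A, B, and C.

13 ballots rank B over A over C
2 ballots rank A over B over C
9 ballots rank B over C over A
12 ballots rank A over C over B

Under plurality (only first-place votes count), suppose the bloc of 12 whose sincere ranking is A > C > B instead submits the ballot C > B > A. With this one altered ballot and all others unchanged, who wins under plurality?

First-place totals with the altered ballot: A 2, B 22, C 12.
The winner is unchanged: still B.

B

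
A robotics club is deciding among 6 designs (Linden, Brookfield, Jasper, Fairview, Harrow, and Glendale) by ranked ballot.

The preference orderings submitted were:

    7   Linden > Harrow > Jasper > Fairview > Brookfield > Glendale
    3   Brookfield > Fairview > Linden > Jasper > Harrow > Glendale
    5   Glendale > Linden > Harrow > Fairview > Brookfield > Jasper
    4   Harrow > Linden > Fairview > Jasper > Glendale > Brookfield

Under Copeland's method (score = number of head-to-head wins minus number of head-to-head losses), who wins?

Pairwise results:
  Linden vs Brookfield: Linden wins 16–3.
  Linden vs Jasper: Linden wins 19–0.
  Linden vs Fairview: Linden wins 16–3.
  Linden vs Harrow: Linden wins 15–4.
  Linden vs Glendale: Linden wins 14–5.
  Brookfield vs Jasper: Jasper wins 11–8.
  Brookfield vs Fairview: Fairview wins 16–3.
  Brookfield vs Harrow: Harrow wins 16–3.
  Brookfield vs Glendale: Brookfield wins 10–9.
  Jasper vs Fairview: Fairview wins 12–7.
  Jasper vs Harrow: Harrow wins 16–3.
  Jasper vs Glendale: Jasper wins 14–5.
  Fairview vs Harrow: Harrow wins 16–3.
  Fairview vs Glendale: Fairview wins 14–5.
  Harrow vs Glendale: Harrow wins 14–5.
Copeland scores (wins − losses):
  Linden: 5 − 0 = 5
  Brookfield: 1 − 4 = -3
  Jasper: 2 − 3 = -1
  Fairview: 3 − 2 = 1
  Harrow: 4 − 1 = 3
  Glendale: 0 − 5 = -5
Linden has the best Copeland score.

Linden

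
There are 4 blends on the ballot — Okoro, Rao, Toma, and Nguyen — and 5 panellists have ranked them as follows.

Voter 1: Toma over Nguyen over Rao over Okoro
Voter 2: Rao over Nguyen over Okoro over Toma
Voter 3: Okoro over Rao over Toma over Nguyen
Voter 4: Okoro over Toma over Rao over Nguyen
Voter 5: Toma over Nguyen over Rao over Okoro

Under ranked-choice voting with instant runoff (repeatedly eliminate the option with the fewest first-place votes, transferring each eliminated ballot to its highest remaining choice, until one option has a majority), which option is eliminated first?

Round 1: Okoro 2, Toma 2, Rao 1, Nguyen 0. Nguyen has the fewest and is eliminated.
Round 2: Okoro 2, Toma 2, Rao 1. Rao has the fewest and is eliminated.
Round 3: Okoro 3, Toma 2. Okoro has a majority.

Nguyen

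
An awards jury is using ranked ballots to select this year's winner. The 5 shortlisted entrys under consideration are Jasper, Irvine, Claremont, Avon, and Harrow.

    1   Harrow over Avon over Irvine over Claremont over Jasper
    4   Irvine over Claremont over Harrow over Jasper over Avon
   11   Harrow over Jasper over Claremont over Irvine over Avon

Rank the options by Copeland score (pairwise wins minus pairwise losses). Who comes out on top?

Harrow

Pairwise results:
  Jasper vs Irvine: Jasper wins 11–5.
  Jasper vs Claremont: Jasper wins 11–5.
  Jasper vs Avon: Jasper wins 15–1.
  Jasper vs Harrow: Harrow wins 16–0.
  Irvine vs Claremont: Claremont wins 11–5.
  Irvine vs Avon: Irvine wins 15–1.
  Irvine vs Harrow: Harrow wins 12–4.
  Claremont vs Avon: Claremont wins 15–1.
  Claremont vs Harrow: Harrow wins 12–4.
  Avon vs Harrow: Harrow wins 16–0.
Copeland scores (wins − losses):
  Jasper: 3 − 1 = 2
  Irvine: 1 − 3 = -2
  Claremont: 2 − 2 = 0
  Avon: 0 − 4 = -4
  Harrow: 4 − 0 = 4
Harrow has the best Copeland score.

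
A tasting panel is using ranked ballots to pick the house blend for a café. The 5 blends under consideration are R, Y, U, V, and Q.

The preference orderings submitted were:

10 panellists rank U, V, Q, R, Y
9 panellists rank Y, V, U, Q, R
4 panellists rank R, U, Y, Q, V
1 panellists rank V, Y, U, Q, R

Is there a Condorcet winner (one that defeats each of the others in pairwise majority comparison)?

Head-to-head results (24 voters total):
R vs Y: R wins 14–10.
R vs U: U wins 20–4.
R vs V: V wins 20–4.
R vs Q: Q wins 20–4.
Y vs U: U wins 14–10.
Y vs V: Y wins 13–11.
Y vs Q: Y wins 14–10.
U vs V: U wins 14–10.
U vs Q: U wins 24–0.
V vs Q: V wins 20–4.
U beats each rival — R (20–4), Y (14–10), V (14–10), Q (24–0) — so U is the Condorcet winner.

Yes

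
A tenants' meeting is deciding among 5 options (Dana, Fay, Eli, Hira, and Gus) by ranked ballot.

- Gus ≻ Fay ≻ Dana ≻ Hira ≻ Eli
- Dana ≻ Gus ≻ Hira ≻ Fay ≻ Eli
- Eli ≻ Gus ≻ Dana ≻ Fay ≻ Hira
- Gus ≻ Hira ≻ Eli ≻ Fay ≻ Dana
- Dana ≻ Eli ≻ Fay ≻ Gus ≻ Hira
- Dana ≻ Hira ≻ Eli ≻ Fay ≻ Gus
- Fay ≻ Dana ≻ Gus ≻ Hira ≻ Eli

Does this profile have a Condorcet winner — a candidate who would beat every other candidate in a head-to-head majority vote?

Head-to-head results (7 voters total):
Dana vs Fay: Dana wins 4–3.
Dana vs Eli: Dana wins 5–2.
Dana vs Hira: Dana wins 6–1.
Dana vs Gus: Dana wins 4–3.
Fay vs Eli: Eli wins 4–3.
Fay vs Hira: Fay wins 4–3.
Fay vs Gus: Gus wins 4–3.
Eli vs Hira: Hira wins 5–2.
Eli vs Gus: Gus wins 4–3.
Hira vs Gus: Gus wins 6–1.
Dana beats each rival — Fay (4–3), Eli (5–2), Hira (6–1), Gus (4–3) — so Dana is the Condorcet winner.

Yes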